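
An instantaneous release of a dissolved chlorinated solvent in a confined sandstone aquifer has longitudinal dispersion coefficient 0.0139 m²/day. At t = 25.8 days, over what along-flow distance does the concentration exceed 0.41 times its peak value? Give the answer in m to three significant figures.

2.26 m

The plume is Gaussian with σ = √(2Dt) = √(2 × 0.0139 × 25.8) = 0.8469 m.
C/C_peak = exp(−Δx²/(2σ²)) = 0.41 ⇒ Δx = σ·√(−2 ln 0.41) = 0.8469 × 1.335 = 1.131 m.
Width = 2Δx = 2.26 m.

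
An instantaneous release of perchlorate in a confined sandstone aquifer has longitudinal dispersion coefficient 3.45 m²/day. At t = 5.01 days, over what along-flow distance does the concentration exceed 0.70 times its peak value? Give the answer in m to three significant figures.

The plume is Gaussian with σ = √(2Dt) = √(2 × 3.45 × 5.01) = 5.880 m.
C/C_peak = exp(−Δx²/(2σ²)) = 0.70 ⇒ Δx = σ·√(−2 ln 0.70) = 5.880 × 0.8446 = 4.966 m.
Width = 2Δx = 9.93 m.

9.93 m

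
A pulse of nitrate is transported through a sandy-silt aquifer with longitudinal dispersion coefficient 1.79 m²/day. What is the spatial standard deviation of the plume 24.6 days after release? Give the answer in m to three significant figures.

Dispersive spreading gives a Gaussian with σ² = 2Dt; advection only shifts the center.
σ = √(2 × 1.79 × 24.6) = 9.38 m.

9.38 m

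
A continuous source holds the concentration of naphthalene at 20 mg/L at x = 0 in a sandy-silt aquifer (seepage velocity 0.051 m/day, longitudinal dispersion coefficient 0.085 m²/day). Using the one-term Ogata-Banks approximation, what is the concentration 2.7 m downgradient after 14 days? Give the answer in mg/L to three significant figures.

1.98 mg/L

For a continuous step input, C/C₀ ≈ ½·erfc((x−vt)/(2√(Dt))).
vt = 0.051 × 14 = 0.714 m and 2√(Dt) = 2√(0.085 × 14) = 2.182 m.
Argument (x−vt)/(2√(Dt)) = (2.7 − 0.714)/2.182 = 0.9102; ½·erfc(0.9102) = 0.09901.
C = 20 × 0.09901 = 1.98 mg/L.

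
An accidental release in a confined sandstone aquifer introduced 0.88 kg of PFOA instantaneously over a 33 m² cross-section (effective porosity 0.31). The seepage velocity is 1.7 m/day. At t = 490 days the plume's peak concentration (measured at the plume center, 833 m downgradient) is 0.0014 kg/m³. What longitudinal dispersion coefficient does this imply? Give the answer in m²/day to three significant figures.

0.613 m²/day

At the plume center C_max = M/(n_e·A·√(4πDt)), so D = M²/(4πt·(n_e·A·C_max)²).
n_e·A·C_max = 0.31 × 33 × 0.0014 = 0.01432 kg/m.
D = 0.88²/(4π × 490 × 0.01432²) = 0.613 m²/day.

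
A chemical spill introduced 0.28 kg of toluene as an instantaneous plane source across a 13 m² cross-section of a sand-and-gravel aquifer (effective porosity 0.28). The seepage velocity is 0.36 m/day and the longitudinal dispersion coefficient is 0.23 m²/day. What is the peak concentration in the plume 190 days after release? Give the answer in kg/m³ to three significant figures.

0.00328 kg/m³

The peak of an instantaneous 1D plume sits at x = vt; there the Gaussian factor is 1 and C_max = M/(n_e·A·√(4πDt)), where n_e·A is the pore area the mass is dissolved in.
√(4πDt) = √(4π × 0.23 × 190) = 23.43 m, so C_max = 0.28/(0.28 × 13 × 23.43) = 0.00328 kg/m³.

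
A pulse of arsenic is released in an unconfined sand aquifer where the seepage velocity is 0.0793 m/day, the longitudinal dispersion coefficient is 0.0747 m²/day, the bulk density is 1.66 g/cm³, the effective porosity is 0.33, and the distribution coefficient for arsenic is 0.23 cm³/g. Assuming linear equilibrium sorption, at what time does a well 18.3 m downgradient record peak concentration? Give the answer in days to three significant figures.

Retardation factor R = 1 + ρ_b·K_d/n = 1 + 1.66 × 0.23/0.33 = 2.157.
Sorption retards both mechanisms: v_R = v/R = 0.03676 m/day, D_R = D/R = 0.03463 m²/day.
Peak time from v_R²t² + 2D_R t − x² = 0: t = (√(D_R² + v_R²x²) − D_R)/v_R².
√(D_R² + v_R²x²) = √(0.03463² + 0.03676² × 18.3²) = 0.6736; v_R² = 0.001351.
t = (0.6736 − 0.03463)/0.001351 = 473 days.

473 days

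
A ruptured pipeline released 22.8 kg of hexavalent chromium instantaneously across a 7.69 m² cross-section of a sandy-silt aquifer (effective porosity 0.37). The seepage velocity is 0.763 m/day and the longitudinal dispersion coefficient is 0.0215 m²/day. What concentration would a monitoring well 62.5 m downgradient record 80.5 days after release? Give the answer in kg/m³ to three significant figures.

1.45 kg/m³

For an instantaneous plane source, C(x,t) = M/(n_e·A·√(4πDt)) · exp(−(x−vt)²/(4Dt)), with n_e·A the pore (flow) area.
Plume center vt = 0.763 × 80.5 = 61.4215 m, so the well at 62.5 m is 1.0785 m downgradient of the peak.
√(4πDt) = 4.664 m, giving peak height M/(n_e·A·√(4πDt)) = 22.8/(0.37 × 7.69 × 4.664) = 1.718 kg/m³.
(x−vt)²/(4Dt) = (1.0785)²/(4 × 0.0215 × 80.5) = 0.1680; exp(−0.1680) = 0.8454.
C = 1.718 × 0.8454 = 1.45 kg/m³.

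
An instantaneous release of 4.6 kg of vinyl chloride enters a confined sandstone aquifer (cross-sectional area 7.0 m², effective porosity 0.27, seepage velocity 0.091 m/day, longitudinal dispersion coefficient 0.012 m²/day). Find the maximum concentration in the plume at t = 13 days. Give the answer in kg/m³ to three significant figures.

1.74 kg/m³

The peak of an instantaneous 1D plume sits at x = vt; there the Gaussian factor is 1 and C_max = M/(n_e·A·√(4πDt)), where n_e·A is the pore area the mass is dissolved in.
√(4πDt) = √(4π × 0.012 × 13) = 1.400 m, so C_max = 4.6/(0.27 × 7.0 × 1.400) = 1.74 kg/m³.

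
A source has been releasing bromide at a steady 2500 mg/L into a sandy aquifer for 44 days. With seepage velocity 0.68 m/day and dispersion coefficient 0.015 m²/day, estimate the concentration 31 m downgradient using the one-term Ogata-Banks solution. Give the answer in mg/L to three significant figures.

For a continuous step input, C/C₀ ≈ ½·erfc((x−vt)/(2√(Dt))).
vt = 0.68 × 44 = 29.92 m and 2√(Dt) = 2√(0.015 × 44) = 1.625 m.
Argument (x−vt)/(2√(Dt)) = (31 − 29.92)/1.625 = 0.6646; ½·erfc(0.6646) = 0.1736.
C = 2500 × 0.1736 = 434 mg/L.

434 mg/L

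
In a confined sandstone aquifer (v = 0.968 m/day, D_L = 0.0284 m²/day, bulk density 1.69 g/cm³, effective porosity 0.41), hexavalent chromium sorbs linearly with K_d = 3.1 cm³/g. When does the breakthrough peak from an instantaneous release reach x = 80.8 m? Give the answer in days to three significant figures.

Retardation factor R = 1 + ρ_b·K_d/n = 1 + 1.69 × 3.1/0.41 = 13.78.
Sorption retards both mechanisms: v_R = v/R = 0.07025 m/day, D_R = D/R = 0.002061 m²/day.
Peak time from v_R²t² + 2D_R t − x² = 0: t = (√(D_R² + v_R²x²) − D_R)/v_R².
√(D_R² + v_R²x²) = √(0.002061² + 0.07025² × 80.8²) = 5.676; v_R² = 0.004935.
t = (5.676 − 0.002061)/0.004935 = 1150 days.

1150 days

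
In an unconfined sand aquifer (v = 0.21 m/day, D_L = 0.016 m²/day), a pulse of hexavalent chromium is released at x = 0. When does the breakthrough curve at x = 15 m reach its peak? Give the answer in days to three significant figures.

71.1 days

For the 1D instantaneous-source solution, setting ∂C/∂t = 0 at fixed x gives v²t² + 2Dt − x² = 0, so t = (√(D² + v²x²) − D)/v².
√(D² + v²x²) = √(0.016² + 0.21² × 15²) = 3.150; v² = 0.0441.
t = (3.150 − 0.016)/0.0441 = 71.1 days (vs. the pure-advection estimate x/v = 71.4 d).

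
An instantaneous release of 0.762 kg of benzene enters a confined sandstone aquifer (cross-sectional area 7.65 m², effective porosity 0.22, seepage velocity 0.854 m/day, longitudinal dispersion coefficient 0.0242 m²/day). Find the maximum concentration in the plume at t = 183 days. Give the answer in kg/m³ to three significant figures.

The peak of an instantaneous 1D plume sits at x = vt; there the Gaussian factor is 1 and C_max = M/(n_e·A·√(4πDt)), where n_e·A is the pore area the mass is dissolved in.
√(4πDt) = √(4π × 0.0242 × 183) = 7.460 m, so C_max = 0.762/(0.22 × 7.65 × 7.460) = 0.0607 kg/m³.

0.0607 kg/m³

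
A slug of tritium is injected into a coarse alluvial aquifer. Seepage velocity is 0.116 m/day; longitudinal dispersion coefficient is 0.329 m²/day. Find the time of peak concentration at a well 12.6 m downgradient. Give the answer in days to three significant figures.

86.9 days

For the 1D instantaneous-source solution, setting ∂C/∂t = 0 at fixed x gives v²t² + 2Dt − x² = 0, so t = (√(D² + v²x²) − D)/v².
√(D² + v²x²) = √(0.329² + 0.116² × 12.6²) = 1.498; v² = 0.013456.
t = (1.498 − 0.329)/0.013456 = 86.9 days (vs. the pure-advection estimate x/v = 109 d).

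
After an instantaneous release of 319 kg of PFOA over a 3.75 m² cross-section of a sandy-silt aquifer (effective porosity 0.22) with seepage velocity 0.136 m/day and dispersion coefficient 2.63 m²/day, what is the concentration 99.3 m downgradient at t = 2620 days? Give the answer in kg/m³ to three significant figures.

For an instantaneous plane source, C(x,t) = M/(n_e·A·√(4πDt)) · exp(−(x−vt)²/(4Dt)), with n_e·A the pore (flow) area.
Plume center vt = 0.136 × 2620 = 356.32 m, so the well at 99.3 m is 257.02 m upgradient of the peak.
√(4πDt) = 294.3 m, giving peak height M/(n_e·A·√(4πDt)) = 319/(0.22 × 3.75 × 294.3) = 1.314 kg/m³.
(x−vt)²/(4Dt) = (-257.02)²/(4 × 2.63 × 2620) = 2.397; exp(−2.397) = 0.09099.
C = 1.314 × 0.09099 = 0.120 kg/m³.

0.120 kg/m³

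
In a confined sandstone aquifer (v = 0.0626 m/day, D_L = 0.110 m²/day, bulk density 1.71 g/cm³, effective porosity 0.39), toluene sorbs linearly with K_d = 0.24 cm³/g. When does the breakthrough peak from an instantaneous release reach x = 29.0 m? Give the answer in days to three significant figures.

Retardation factor R = 1 + ρ_b·K_d/n = 1 + 1.71 × 0.24/0.39 = 2.052.
Sorption retards both mechanisms: v_R = v/R = 0.03051 m/day, D_R = D/R = 0.05361 m²/day.
Peak time from v_R²t² + 2D_R t − x² = 0: t = (√(D_R² + v_R²x²) − D_R)/v_R².
√(D_R² + v_R²x²) = √(0.05361² + 0.03051² × 29.0²) = 0.8864; v_R² = 0.0009309.
t = (0.8864 − 0.05361)/0.0009309 = 895 days.

895 days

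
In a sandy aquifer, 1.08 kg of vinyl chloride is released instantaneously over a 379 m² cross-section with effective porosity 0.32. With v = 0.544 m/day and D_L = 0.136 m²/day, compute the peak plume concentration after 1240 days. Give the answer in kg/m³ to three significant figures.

The peak of an instantaneous 1D plume sits at x = vt; there the Gaussian factor is 1 and C_max = M/(n_e·A·√(4πDt)), where n_e·A is the pore area the mass is dissolved in.
√(4πDt) = √(4π × 0.136 × 1240) = 46.03 m, so C_max = 1.08/(0.32 × 379 × 46.03) = 0.000193 kg/m³.

0.000193 kg/m³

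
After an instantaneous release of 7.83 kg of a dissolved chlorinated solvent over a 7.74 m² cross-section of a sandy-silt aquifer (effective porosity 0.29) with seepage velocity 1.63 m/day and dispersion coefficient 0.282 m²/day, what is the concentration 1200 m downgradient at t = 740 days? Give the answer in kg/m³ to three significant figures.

For an instantaneous plane source, C(x,t) = M/(n_e·A·√(4πDt)) · exp(−(x−vt)²/(4Dt)), with n_e·A the pore (flow) area.
Plume center vt = 1.63 × 740 = 1206.2 m, so the well at 1200 m is 6.2 m upgradient of the peak.
√(4πDt) = 51.21 m, giving peak height M/(n_e·A·√(4πDt)) = 7.83/(0.29 × 7.74 × 51.21) = 0.06812 kg/m³.
(x−vt)²/(4Dt) = (-6.2)²/(4 × 0.282 × 740) = 0.04605; exp(−0.04605) = 0.9550.
C = 0.06812 × 0.9550 = 0.0651 kg/m³.

0.0651 kg/m³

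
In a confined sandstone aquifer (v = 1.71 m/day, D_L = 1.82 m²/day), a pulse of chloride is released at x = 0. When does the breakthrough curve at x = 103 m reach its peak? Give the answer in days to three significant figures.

For the 1D instantaneous-source solution, setting ∂C/∂t = 0 at fixed x gives v²t² + 2Dt − x² = 0, so t = (√(D² + v²x²) − D)/v².
√(D² + v²x²) = √(1.82² + 1.71² × 103²) = 176.1; v² = 2.9241.
t = (176.1 − 1.82)/2.9241 = 59.6 days (vs. the pure-advection estimate x/v = 60.2 d).

59.6 days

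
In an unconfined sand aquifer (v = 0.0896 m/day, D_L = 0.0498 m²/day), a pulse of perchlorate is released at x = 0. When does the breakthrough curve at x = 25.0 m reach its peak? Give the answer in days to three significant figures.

For the 1D instantaneous-source solution, setting ∂C/∂t = 0 at fixed x gives v²t² + 2Dt − x² = 0, so t = (√(D² + v²x²) − D)/v².
√(D² + v²x²) = √(0.0498² + 0.0896² × 25.0²) = 2.241; v² = 0.00802816.
t = (2.241 − 0.0498)/0.00802816 = 273 days (vs. the pure-advection estimate x/v = 279 d).

273 days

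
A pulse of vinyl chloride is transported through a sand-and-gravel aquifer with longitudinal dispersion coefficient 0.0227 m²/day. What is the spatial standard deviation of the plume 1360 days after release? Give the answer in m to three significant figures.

Dispersive spreading gives a Gaussian with σ² = 2Dt; advection only shifts the center.
σ = √(2 × 0.0227 × 1360) = 7.86 m.

7.86 m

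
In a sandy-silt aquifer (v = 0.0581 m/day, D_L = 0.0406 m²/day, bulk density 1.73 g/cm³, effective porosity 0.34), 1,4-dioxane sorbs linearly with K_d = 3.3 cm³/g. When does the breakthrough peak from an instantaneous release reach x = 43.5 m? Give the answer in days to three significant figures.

Retardation factor R = 1 + ρ_b·K_d/n = 1 + 1.73 × 3.3/0.34 = 17.79.
Sorption retards both mechanisms: v_R = v/R = 0.003266 m/day, D_R = D/R = 0.002282 m²/day.
Peak time from v_R²t² + 2D_R t − x² = 0: t = (√(D_R² + v_R²x²) − D_R)/v_R².
√(D_R² + v_R²x²) = √(0.002282² + 0.003266² × 43.5²) = 0.1421; v_R² = 1.067e-05.
t = (0.1421 − 0.002282)/1.067e-05 = 13100 days.

13100 days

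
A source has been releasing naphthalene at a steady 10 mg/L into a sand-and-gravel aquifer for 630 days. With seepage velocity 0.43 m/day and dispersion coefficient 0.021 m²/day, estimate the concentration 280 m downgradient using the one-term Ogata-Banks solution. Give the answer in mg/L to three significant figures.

For a continuous step input, C/C₀ ≈ ½·erfc((x−vt)/(2√(Dt))).
vt = 0.43 × 630 = 270.9 m and 2√(Dt) = 2√(0.021 × 630) = 7.275 m.
Argument (x−vt)/(2√(Dt)) = (280 − 270.9)/7.275 = 1.251; ½·erfc(1.251) = 0.03843.
C = 10 × 0.03843 = 0.384 mg/L.

0.384 mg/L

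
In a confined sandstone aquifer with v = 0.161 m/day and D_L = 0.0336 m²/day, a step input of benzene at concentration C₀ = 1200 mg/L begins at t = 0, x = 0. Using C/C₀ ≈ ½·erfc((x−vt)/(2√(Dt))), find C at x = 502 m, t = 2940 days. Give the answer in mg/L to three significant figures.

24.9 mg/L

For a continuous step input, C/C₀ ≈ ½·erfc((x−vt)/(2√(Dt))).
vt = 0.161 × 2940 = 473.34 m and 2√(Dt) = 2√(0.0336 × 2940) = 19.88 m.
Argument (x−vt)/(2√(Dt)) = (502 − 473.34)/19.88 = 1.442; ½·erfc(1.442) = 0.02071.
C = 1200 × 0.02071 = 24.9 mg/L.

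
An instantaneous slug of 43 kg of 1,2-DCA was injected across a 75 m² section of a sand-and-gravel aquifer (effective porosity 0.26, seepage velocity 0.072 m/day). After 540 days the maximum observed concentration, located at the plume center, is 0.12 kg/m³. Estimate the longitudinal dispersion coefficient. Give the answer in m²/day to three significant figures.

0.0498 m²/day

At the plume center C_max = M/(n_e·A·√(4πDt)), so D = M²/(4πt·(n_e·A·C_max)²).
n_e·A·C_max = 0.26 × 75 × 0.12 = 2.340 kg/m.
D = 43²/(4π × 540 × 2.340²) = 0.0498 m²/day.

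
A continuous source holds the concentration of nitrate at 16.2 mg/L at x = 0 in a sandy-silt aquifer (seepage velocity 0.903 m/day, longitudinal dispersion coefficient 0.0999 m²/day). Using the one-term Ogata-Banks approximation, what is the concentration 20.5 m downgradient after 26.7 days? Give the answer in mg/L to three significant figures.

For a continuous step input, C/C₀ ≈ ½·erfc((x−vt)/(2√(Dt))).
vt = 0.903 × 26.7 = 24.1101 m and 2√(Dt) = 2√(0.0999 × 26.7) = 3.266 m.
Argument (x−vt)/(2√(Dt)) = (20.5 − 24.1101)/3.266 = -1.105; ½·erfc(-1.105) = 0.9409.
C = 16.2 × 0.9409 = 15.2 mg/L.

15.2 mg/L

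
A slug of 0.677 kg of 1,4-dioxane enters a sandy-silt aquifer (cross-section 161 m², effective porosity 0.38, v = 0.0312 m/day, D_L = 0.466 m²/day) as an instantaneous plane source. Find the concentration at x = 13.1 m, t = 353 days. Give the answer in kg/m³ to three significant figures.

0.000242 kg/m³

For an instantaneous plane source, C(x,t) = M/(n_e·A·√(4πDt)) · exp(−(x−vt)²/(4Dt)), with n_e·A the pore (flow) area.
Plume center vt = 0.0312 × 353 = 11.0136 m, so the well at 13.1 m is 2.0864 m downgradient of the peak.
√(4πDt) = 45.47 m, giving peak height M/(n_e·A·√(4πDt)) = 0.677/(0.38 × 161 × 45.47) = 0.0002434 kg/m³.
(x−vt)²/(4Dt) = (2.0864)²/(4 × 0.466 × 353) = 0.006616; exp(−0.006616) = 0.9934.
C = 0.0002434 × 0.9934 = 0.000242 kg/m³.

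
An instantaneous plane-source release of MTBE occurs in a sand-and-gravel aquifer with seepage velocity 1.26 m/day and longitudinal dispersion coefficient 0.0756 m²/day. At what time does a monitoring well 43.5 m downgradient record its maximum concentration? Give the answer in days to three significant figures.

For the 1D instantaneous-source solution, setting ∂C/∂t = 0 at fixed x gives v²t² + 2Dt − x² = 0, so t = (√(D² + v²x²) − D)/v².
√(D² + v²x²) = √(0.0756² + 1.26² × 43.5²) = 54.81; v² = 1.5876.
t = (54.81 − 0.0756)/1.5876 = 34.5 days (vs. the pure-advection estimate x/v = 34.5 d).

34.5 days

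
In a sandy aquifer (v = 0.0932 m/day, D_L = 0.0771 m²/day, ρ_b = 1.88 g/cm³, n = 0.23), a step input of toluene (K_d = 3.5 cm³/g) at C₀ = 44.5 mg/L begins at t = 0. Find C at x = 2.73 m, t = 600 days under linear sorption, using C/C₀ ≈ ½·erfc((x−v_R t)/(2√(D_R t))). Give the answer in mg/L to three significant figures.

14.1 mg/L

Retardation factor R = 1 + ρ_b·K_d/n = 1 + 1.88 × 3.5/0.23 = 29.61.
Sorption retards both mechanisms: v_R = v/R = 0.003148 m/day, D_R = D/R = 0.002604 m²/day.
v_R·t = 0.003148 × 600 = 1.8888 m; 2√(D_R t) = 2.500 m; argument = (2.73 − 1.8888)/2.500 = 0.3365.
C = C₀ × ½·erfc(0.3365) = 44.5 × 0.3171 = 14.1 mg/L.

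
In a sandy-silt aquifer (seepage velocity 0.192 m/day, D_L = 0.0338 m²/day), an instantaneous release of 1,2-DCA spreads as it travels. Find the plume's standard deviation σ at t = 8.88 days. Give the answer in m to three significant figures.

0.775 m

Dispersive spreading gives a Gaussian with σ² = 2Dt; advection only shifts the center.
σ = √(2 × 0.0338 × 8.88) = 0.775 m.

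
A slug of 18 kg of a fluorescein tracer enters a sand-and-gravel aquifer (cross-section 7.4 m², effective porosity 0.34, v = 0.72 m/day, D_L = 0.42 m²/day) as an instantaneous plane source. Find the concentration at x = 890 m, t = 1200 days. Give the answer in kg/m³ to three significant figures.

For an instantaneous plane source, C(x,t) = M/(n_e·A·√(4πDt)) · exp(−(x−vt)²/(4Dt)), with n_e·A the pore (flow) area.
Plume center vt = 0.72 × 1200 = 864 m, so the well at 890 m is 26 m downgradient of the peak.
√(4πDt) = 79.58 m, giving peak height M/(n_e·A·√(4πDt)) = 18/(0.34 × 7.4 × 79.58) = 0.08990 kg/m³.
(x−vt)²/(4Dt) = (26)²/(4 × 0.42 × 1200) = 0.3353; exp(−0.3353) = 0.7151.
C = 0.08990 × 0.7151 = 0.0643 kg/m³.

0.0643 kg/m³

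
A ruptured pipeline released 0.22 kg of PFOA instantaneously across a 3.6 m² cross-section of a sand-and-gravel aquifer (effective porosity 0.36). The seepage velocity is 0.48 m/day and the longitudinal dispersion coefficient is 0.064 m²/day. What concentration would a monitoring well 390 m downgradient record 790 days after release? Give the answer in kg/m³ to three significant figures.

For an instantaneous plane source, C(x,t) = M/(n_e·A·√(4πDt)) · exp(−(x−vt)²/(4Dt)), with n_e·A the pore (flow) area.
Plume center vt = 0.48 × 790 = 379.2 m, so the well at 390 m is 10.8 m downgradient of the peak.
√(4πDt) = 25.21 m, giving peak height M/(n_e·A·√(4πDt)) = 0.22/(0.36 × 3.6 × 25.21) = 0.006734 kg/m³.
(x−vt)²/(4Dt) = (10.8)²/(4 × 0.064 × 790) = 0.5767; exp(−0.5767) = 0.5617.
C = 0.006734 × 0.5617 = 0.00378 kg/m³.

0.00378 kg/m³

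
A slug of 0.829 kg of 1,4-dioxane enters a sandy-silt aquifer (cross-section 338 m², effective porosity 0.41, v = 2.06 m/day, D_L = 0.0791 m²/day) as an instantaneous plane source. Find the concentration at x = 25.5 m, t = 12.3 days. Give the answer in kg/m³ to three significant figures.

For an instantaneous plane source, C(x,t) = M/(n_e·A·√(4πDt)) · exp(−(x−vt)²/(4Dt)), with n_e·A the pore (flow) area.
Plume center vt = 2.06 × 12.3 = 25.338 m, so the well at 25.5 m is 0.162 m downgradient of the peak.
√(4πDt) = 3.497 m, giving peak height M/(n_e·A·√(4πDt)) = 0.829/(0.41 × 338 × 3.497) = 0.001711 kg/m³.
(x−vt)²/(4Dt) = (0.162)²/(4 × 0.0791 × 12.3) = 0.006744; exp(−0.006744) = 0.9933.
C = 0.001711 × 0.9933 = 0.00170 kg/m³.

0.00170 kg/m³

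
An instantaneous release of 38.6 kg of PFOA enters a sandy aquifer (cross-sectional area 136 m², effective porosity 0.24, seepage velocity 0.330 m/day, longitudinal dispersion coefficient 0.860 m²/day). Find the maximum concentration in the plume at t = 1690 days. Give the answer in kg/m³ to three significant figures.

0.00875 kg/m³

The peak of an instantaneous 1D plume sits at x = vt; there the Gaussian factor is 1 and C_max = M/(n_e·A·√(4πDt)), where n_e·A is the pore area the mass is dissolved in.
√(4πDt) = √(4π × 0.860 × 1690) = 135.1 m, so C_max = 38.6/(0.24 × 136 × 135.1) = 0.00875 kg/m³.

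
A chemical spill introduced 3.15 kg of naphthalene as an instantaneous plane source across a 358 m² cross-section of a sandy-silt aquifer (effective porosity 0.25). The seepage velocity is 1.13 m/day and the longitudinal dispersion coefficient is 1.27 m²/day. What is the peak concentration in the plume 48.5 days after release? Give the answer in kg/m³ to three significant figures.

The peak of an instantaneous 1D plume sits at x = vt; there the Gaussian factor is 1 and C_max = M/(n_e·A·√(4πDt)), where n_e·A is the pore area the mass is dissolved in.
√(4πDt) = √(4π × 1.27 × 48.5) = 27.82 m, so C_max = 3.15/(0.25 × 358 × 27.82) = 0.00127 kg/m³.

0.00127 kg/m³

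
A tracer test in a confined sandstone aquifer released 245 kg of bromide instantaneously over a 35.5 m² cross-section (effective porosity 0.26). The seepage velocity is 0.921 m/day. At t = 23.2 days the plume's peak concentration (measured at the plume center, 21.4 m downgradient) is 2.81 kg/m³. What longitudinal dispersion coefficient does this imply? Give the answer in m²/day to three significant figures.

0.306 m²/day

At the plume center C_max = M/(n_e·A·√(4πDt)), so D = M²/(4πt·(n_e·A·C_max)²).
n_e·A·C_max = 0.26 × 35.5 × 2.81 = 25.94 kg/m.
D = 245²/(4π × 23.2 × 25.94²) = 0.306 m²/day.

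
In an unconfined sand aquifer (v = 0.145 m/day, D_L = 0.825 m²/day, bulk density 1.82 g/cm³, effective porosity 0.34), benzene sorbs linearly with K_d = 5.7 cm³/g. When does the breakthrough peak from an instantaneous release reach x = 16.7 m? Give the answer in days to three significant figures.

Retardation factor R = 1 + ρ_b·K_d/n = 1 + 1.82 × 5.7/0.34 = 31.51.
Sorption retards both mechanisms: v_R = v/R = 0.004602 m/day, D_R = D/R = 0.02618 m²/day.
Peak time from v_R²t² + 2D_R t − x² = 0: t = (√(D_R² + v_R²x²) − D_R)/v_R².
√(D_R² + v_R²x²) = √(0.02618² + 0.004602² × 16.7²) = 0.08119; v_R² = 2.118e-05.
t = (0.08119 − 0.02618)/2.118e-05 = 2600 days.

2600 days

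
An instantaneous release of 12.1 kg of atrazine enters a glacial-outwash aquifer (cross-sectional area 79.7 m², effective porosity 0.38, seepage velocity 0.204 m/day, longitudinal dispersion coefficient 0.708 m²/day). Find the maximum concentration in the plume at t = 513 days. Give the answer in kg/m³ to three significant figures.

The peak of an instantaneous 1D plume sits at x = vt; there the Gaussian factor is 1 and C_max = M/(n_e·A·√(4πDt)), where n_e·A is the pore area the mass is dissolved in.
√(4πDt) = √(4π × 0.708 × 513) = 67.56 m, so C_max = 12.1/(0.38 × 79.7 × 67.56) = 0.00591 kg/m³.

0.00591 kg/m³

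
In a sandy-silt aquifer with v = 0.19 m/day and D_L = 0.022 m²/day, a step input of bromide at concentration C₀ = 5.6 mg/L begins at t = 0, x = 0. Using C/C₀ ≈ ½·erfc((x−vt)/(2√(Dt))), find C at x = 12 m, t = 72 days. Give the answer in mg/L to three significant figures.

For a continuous step input, C/C₀ ≈ ½·erfc((x−vt)/(2√(Dt))).
vt = 0.19 × 72 = 13.68 m and 2√(Dt) = 2√(0.022 × 72) = 2.517 m.
Argument (x−vt)/(2√(Dt)) = (12 − 13.68)/2.517 = -0.6675; ½·erfc(-0.6675) = 0.8274.
C = 5.6 × 0.8274 = 4.63 mg/L.

4.63 mg/L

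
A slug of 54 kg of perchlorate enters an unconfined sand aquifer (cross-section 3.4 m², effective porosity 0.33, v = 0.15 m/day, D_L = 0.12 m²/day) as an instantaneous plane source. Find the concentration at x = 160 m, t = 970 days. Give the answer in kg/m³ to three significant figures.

For an instantaneous plane source, C(x,t) = M/(n_e·A·√(4πDt)) · exp(−(x−vt)²/(4Dt)), with n_e·A the pore (flow) area.
Plume center vt = 0.15 × 970 = 145.5 m, so the well at 160 m is 14.5 m downgradient of the peak.
√(4πDt) = 38.25 m, giving peak height M/(n_e·A·√(4πDt)) = 54/(0.33 × 3.4 × 38.25) = 1.258 kg/m³.
(x−vt)²/(4Dt) = (14.5)²/(4 × 0.12 × 970) = 0.4516; exp(−0.4516) = 0.6366.
C = 1.258 × 0.6366 = 0.801 kg/m³.

0.801 kg/m³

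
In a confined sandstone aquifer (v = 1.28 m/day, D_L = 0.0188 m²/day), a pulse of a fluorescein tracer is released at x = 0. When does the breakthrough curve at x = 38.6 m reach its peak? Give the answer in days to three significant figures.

For the 1D instantaneous-source solution, setting ∂C/∂t = 0 at fixed x gives v²t² + 2Dt − x² = 0, so t = (√(D² + v²x²) − D)/v².
√(D² + v²x²) = √(0.0188² + 1.28² × 38.6²) = 49.41; v² = 1.6384.
t = (49.41 − 0.0188)/1.6384 = 30.1 days (vs. the pure-advection estimate x/v = 30.2 d).

30.1 days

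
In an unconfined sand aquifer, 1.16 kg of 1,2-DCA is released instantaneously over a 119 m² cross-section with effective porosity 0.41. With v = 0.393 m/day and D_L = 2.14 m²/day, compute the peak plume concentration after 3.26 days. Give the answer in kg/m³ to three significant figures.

The peak of an instantaneous 1D plume sits at x = vt; there the Gaussian factor is 1 and C_max = M/(n_e·A·√(4πDt)), where n_e·A is the pore area the mass is dissolved in.
√(4πDt) = √(4π × 2.14 × 3.26) = 9.363 m, so C_max = 1.16/(0.41 × 119 × 9.363) = 0.00254 kg/m³.

0.00254 kg/m³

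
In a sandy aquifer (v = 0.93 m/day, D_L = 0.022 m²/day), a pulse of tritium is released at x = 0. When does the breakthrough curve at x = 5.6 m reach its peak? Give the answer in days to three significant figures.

6.00 days

For the 1D instantaneous-source solution, setting ∂C/∂t = 0 at fixed x gives v²t² + 2Dt − x² = 0, so t = (√(D² + v²x²) − D)/v².
√(D² + v²x²) = √(0.022² + 0.93² × 5.6²) = 5.208; v² = 0.8649.
t = (5.208 − 0.022)/0.8649 = 6.00 days (vs. the pure-advection estimate x/v = 6.02 d).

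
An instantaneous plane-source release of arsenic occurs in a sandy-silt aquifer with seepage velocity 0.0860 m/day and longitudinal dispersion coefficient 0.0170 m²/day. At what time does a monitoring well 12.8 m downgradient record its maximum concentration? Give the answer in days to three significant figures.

147 days

For the 1D instantaneous-source solution, setting ∂C/∂t = 0 at fixed x gives v²t² + 2Dt − x² = 0, so t = (√(D² + v²x²) − D)/v².
√(D² + v²x²) = √(0.0170² + 0.0860² × 12.8²) = 1.101; v² = 0.007396.
t = (1.101 − 0.0170)/0.007396 = 147 days (vs. the pure-advection estimate x/v = 149 d).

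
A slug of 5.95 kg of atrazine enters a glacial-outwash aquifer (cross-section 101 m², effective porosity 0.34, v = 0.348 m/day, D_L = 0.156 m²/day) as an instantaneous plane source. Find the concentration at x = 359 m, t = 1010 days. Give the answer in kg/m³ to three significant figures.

0.00356 kg/m³

For an instantaneous plane source, C(x,t) = M/(n_e·A·√(4πDt)) · exp(−(x−vt)²/(4Dt)), with n_e·A the pore (flow) area.
Plume center vt = 0.348 × 1010 = 351.48 m, so the well at 359 m is 7.52 m downgradient of the peak.
√(4πDt) = 44.50 m, giving peak height M/(n_e·A·√(4πDt)) = 5.95/(0.34 × 101 × 44.50) = 0.003894 kg/m³.
(x−vt)²/(4Dt) = (7.52)²/(4 × 0.156 × 1010) = 0.08973; exp(−0.08973) = 0.9142.
C = 0.003894 × 0.9142 = 0.00356 kg/m³.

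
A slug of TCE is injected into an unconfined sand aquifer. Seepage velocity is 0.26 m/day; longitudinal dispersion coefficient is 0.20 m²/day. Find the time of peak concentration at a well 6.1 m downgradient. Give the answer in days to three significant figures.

20.7 days

For the 1D instantaneous-source solution, setting ∂C/∂t = 0 at fixed x gives v²t² + 2Dt − x² = 0, so t = (√(D² + v²x²) − D)/v².
√(D² + v²x²) = √(0.20² + 0.26² × 6.1²) = 1.599; v² = 0.0676.
t = (1.599 − 0.20)/0.0676 = 20.7 days (vs. the pure-advection estimate x/v = 23.5 d).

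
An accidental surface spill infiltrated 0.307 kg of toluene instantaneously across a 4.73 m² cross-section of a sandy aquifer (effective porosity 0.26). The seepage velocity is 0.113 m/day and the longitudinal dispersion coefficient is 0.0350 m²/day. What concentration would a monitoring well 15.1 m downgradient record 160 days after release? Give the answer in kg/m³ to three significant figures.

0.0200 kg/m³

For an instantaneous plane source, C(x,t) = M/(n_e·A·√(4πDt)) · exp(−(x−vt)²/(4Dt)), with n_e·A the pore (flow) area.
Plume center vt = 0.113 × 160 = 18.08 m, so the well at 15.1 m is 2.98 m upgradient of the peak.
√(4πDt) = 8.389 m, giving peak height M/(n_e·A·√(4πDt)) = 0.307/(0.26 × 4.73 × 8.389) = 0.02976 kg/m³.
(x−vt)²/(4Dt) = (-2.98)²/(4 × 0.0350 × 160) = 0.3964; exp(−0.3964) = 0.6727.
C = 0.02976 × 0.6727 = 0.0200 kg/m³.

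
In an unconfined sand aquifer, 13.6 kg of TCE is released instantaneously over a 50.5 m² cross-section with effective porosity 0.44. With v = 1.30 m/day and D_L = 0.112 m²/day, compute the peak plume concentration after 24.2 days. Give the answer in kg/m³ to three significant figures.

0.105 kg/m³

The peak of an instantaneous 1D plume sits at x = vt; there the Gaussian factor is 1 and C_max = M/(n_e·A·√(4πDt)), where n_e·A is the pore area the mass is dissolved in.
√(4πDt) = √(4π × 0.112 × 24.2) = 5.836 m, so C_max = 13.6/(0.44 × 50.5 × 5.836) = 0.105 kg/m³.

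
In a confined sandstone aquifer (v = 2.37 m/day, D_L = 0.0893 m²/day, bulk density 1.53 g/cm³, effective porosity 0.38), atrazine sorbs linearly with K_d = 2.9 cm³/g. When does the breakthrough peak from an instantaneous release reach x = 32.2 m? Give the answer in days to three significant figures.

172 days

Retardation factor R = 1 + ρ_b·K_d/n = 1 + 1.53 × 2.9/0.38 = 12.68.
Sorption retards both mechanisms: v_R = v/R = 0.1869 m/day, D_R = D/R = 0.007043 m²/day.
Peak time from v_R²t² + 2D_R t − x² = 0: t = (√(D_R² + v_R²x²) − D_R)/v_R².
√(D_R² + v_R²x²) = √(0.007043² + 0.1869² × 32.2²) = 6.018; v_R² = 0.03493.
t = (6.018 − 0.007043)/0.03493 = 172 days.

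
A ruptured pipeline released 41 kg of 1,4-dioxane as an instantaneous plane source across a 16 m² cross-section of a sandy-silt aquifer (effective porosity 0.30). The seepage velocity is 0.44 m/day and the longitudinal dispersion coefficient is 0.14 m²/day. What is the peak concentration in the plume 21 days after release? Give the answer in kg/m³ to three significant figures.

The peak of an instantaneous 1D plume sits at x = vt; there the Gaussian factor is 1 and C_max = M/(n_e·A·√(4πDt)), where n_e·A is the pore area the mass is dissolved in.
√(4πDt) = √(4π × 0.14 × 21) = 6.078 m, so C_max = 41/(0.30 × 16 × 6.078) = 1.41 kg/m³.

1.41 kg/m³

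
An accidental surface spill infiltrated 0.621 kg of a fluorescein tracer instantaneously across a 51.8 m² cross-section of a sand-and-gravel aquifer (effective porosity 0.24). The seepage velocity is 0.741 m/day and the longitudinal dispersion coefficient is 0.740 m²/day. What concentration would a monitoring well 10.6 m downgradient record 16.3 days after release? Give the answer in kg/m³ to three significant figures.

0.00388 kg/m³

For an instantaneous plane source, C(x,t) = M/(n_e·A·√(4πDt)) · exp(−(x−vt)²/(4Dt)), with n_e·A the pore (flow) area.
Plume center vt = 0.741 × 16.3 = 12.0783 m, so the well at 10.6 m is 1.4783 m upgradient of the peak.
√(4πDt) = 12.31 m, giving peak height M/(n_e·A·√(4πDt)) = 0.621/(0.24 × 51.8 × 12.31) = 0.004058 kg/m³.
(x−vt)²/(4Dt) = (-1.4783)²/(4 × 0.740 × 16.3) = 0.04529; exp(−0.04529) = 0.9557.
C = 0.004058 × 0.9557 = 0.00388 kg/m³.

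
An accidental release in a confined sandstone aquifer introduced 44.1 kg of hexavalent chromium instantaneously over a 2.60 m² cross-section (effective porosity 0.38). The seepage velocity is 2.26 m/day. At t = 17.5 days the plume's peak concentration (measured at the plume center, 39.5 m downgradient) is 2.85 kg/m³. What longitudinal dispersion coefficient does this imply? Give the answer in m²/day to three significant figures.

At the plume center C_max = M/(n_e·A·√(4πDt)), so D = M²/(4πt·(n_e·A·C_max)²).
n_e·A·C_max = 0.38 × 2.60 × 2.85 = 2.816 kg/m.
D = 44.1²/(4π × 17.5 × 2.816²) = 1.12 m²/day.

1.12 m²/day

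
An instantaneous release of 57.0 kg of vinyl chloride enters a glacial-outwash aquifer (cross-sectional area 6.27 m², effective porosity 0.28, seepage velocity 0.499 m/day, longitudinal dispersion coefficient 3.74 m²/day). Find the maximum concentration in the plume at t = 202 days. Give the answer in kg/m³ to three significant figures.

0.333 kg/m³

The peak of an instantaneous 1D plume sits at x = vt; there the Gaussian factor is 1 and C_max = M/(n_e·A·√(4πDt)), where n_e·A is the pore area the mass is dissolved in.
√(4πDt) = √(4π × 3.74 × 202) = 97.44 m, so C_max = 57.0/(0.28 × 6.27 × 97.44) = 0.333 kg/m³.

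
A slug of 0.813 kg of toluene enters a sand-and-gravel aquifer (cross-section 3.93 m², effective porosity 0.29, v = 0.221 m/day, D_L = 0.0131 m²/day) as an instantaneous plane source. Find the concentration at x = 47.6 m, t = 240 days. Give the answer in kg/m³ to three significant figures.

0.0108 kg/m³

For an instantaneous plane source, C(x,t) = M/(n_e·A·√(4πDt)) · exp(−(x−vt)²/(4Dt)), with n_e·A the pore (flow) area.
Plume center vt = 0.221 × 240 = 53.04 m, so the well at 47.6 m is 5.44 m upgradient of the peak.
√(4πDt) = 6.286 m, giving peak height M/(n_e·A·√(4πDt)) = 0.813/(0.29 × 3.93 × 6.286) = 0.1135 kg/m³.
(x−vt)²/(4Dt) = (-5.44)²/(4 × 0.0131 × 240) = 2.353; exp(−2.353) = 0.09508.
C = 0.1135 × 0.09508 = 0.0108 kg/m³.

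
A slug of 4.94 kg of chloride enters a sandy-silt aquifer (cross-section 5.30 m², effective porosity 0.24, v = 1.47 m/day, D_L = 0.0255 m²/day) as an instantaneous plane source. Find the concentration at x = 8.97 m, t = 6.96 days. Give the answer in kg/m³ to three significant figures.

0.277 kg/m³

For an instantaneous plane source, C(x,t) = M/(n_e·A·√(4πDt)) · exp(−(x−vt)²/(4Dt)), with n_e·A the pore (flow) area.
Plume center vt = 1.47 × 6.96 = 10.2312 m, so the well at 8.97 m is 1.2612 m upgradient of the peak.
√(4πDt) = 1.493 m, giving peak height M/(n_e·A·√(4πDt)) = 4.94/(0.24 × 5.30 × 1.493) = 2.601 kg/m³.
(x−vt)²/(4Dt) = (-1.2612)²/(4 × 0.0255 × 6.96) = 2.241; exp(−2.241) = 0.1064.
C = 2.601 × 0.1064 = 0.277 kg/m³.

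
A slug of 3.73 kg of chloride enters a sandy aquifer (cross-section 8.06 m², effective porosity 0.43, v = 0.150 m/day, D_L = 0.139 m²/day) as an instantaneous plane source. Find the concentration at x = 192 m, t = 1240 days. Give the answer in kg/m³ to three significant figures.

For an instantaneous plane source, C(x,t) = M/(n_e·A·√(4πDt)) · exp(−(x−vt)²/(4Dt)), with n_e·A the pore (flow) area.
Plume center vt = 0.150 × 1240 = 186 m, so the well at 192 m is 6 m downgradient of the peak.
√(4πDt) = 46.54 m, giving peak height M/(n_e·A·√(4πDt)) = 3.73/(0.43 × 8.06 × 46.54) = 0.02312 kg/m³.
(x−vt)²/(4Dt) = (6)²/(4 × 0.139 × 1240) = 0.05222; exp(−0.05222) = 0.9491.
C = 0.02312 × 0.9491 = 0.0219 kg/m³.

0.0219 kg/m³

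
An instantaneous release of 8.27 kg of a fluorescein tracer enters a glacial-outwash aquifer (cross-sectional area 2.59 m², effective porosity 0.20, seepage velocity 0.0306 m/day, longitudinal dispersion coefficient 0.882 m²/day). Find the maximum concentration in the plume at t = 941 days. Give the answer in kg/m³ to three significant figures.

0.156 kg/m³

The peak of an instantaneous 1D plume sits at x = vt; there the Gaussian factor is 1 and C_max = M/(n_e·A·√(4πDt)), where n_e·A is the pore area the mass is dissolved in.
√(4πDt) = √(4π × 0.882 × 941) = 102.1 m, so C_max = 8.27/(0.20 × 2.59 × 102.1) = 0.156 kg/m³.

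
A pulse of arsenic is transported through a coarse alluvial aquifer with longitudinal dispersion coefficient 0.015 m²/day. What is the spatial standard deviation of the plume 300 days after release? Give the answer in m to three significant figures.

Dispersive spreading gives a Gaussian with σ² = 2Dt; advection only shifts the center.
σ = √(2 × 0.015 × 300) = 3.00 m.

3.00 m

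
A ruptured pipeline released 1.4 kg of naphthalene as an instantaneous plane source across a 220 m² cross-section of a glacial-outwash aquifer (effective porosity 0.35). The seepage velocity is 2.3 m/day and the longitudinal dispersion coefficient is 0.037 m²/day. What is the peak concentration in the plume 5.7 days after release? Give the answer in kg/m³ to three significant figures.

0.0112 kg/m³

The peak of an instantaneous 1D plume sits at x = vt; there the Gaussian factor is 1 and C_max = M/(n_e·A·√(4πDt)), where n_e·A is the pore area the mass is dissolved in.
√(4πDt) = √(4π × 0.037 × 5.7) = 1.628 m, so C_max = 1.4/(0.35 × 220 × 1.628) = 0.0112 kg/m³.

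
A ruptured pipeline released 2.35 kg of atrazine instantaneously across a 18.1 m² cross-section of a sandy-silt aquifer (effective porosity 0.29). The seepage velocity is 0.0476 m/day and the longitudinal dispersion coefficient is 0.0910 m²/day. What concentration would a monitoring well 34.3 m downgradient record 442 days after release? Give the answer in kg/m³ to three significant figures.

0.00668 kg/m³

For an instantaneous plane source, C(x,t) = M/(n_e·A·√(4πDt)) · exp(−(x−vt)²/(4Dt)), with n_e·A the pore (flow) area.
Plume center vt = 0.0476 × 442 = 21.0392 m, so the well at 34.3 m is 13.2608 m downgradient of the peak.
√(4πDt) = 22.48 m, giving peak height M/(n_e·A·√(4πDt)) = 2.35/(0.29 × 18.1 × 22.48) = 0.01992 kg/m³.
(x−vt)²/(4Dt) = (13.2608)²/(4 × 0.0910 × 442) = 1.093; exp(−1.093) = 0.3352.
C = 0.01992 × 0.3352 = 0.00668 kg/m³.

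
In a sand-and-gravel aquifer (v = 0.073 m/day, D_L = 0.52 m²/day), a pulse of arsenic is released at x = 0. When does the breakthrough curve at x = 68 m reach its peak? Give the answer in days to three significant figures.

For the 1D instantaneous-source solution, setting ∂C/∂t = 0 at fixed x gives v²t² + 2Dt − x² = 0, so t = (√(D² + v²x²) − D)/v².
√(D² + v²x²) = √(0.52² + 0.073² × 68²) = 4.991; v² = 0.005329.
t = (4.991 − 0.52)/0.005329 = 839 days (vs. the pure-advection estimate x/v = 932 d).

839 days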